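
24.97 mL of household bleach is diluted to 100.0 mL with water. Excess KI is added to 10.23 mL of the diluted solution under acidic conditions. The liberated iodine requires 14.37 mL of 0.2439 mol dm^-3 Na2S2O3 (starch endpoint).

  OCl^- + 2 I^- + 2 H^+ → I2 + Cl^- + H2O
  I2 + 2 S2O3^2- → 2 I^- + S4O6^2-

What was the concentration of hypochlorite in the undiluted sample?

0.6860 mol/L

n(S2O3^2-) = 0.01437 × 0.2439 = 3.505 × 10^-3 mol
n(I2) = n(S2O3^2-)/2 = 1.752 × 10^-3 mol
n(OCl^-) in the aliquot = 1.752 × 10^-3 mol (1:1 ratio)
[OCl^-]_dilute = 1.752 × 10^-3 / 0.01023 = 0.1713 mol/L
[OCl^-]_original = 0.1713 × 100.0/24.97 = 0.6860 mol/L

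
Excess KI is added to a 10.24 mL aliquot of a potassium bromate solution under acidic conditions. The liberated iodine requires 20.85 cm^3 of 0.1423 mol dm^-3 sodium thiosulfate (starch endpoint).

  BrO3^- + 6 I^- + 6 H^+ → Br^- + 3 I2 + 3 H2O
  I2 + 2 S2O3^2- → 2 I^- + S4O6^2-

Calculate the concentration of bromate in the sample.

0.04829 mol/L

n(S2O3^2-) = 0.02085 × 0.1423 = 2.967 × 10^-3 mol
n(I2) = n(S2O3^2-)/2 = 1.483 × 10^-3 mol
From the 1:3 ratio, n(BrO3^-) in the aliquot = 1/3 × 1.483 × 10^-3 = 4.945 × 10^-4 mol
[BrO3^-] = 4.945 × 10^-4 / 0.01024 = 0.04829 mol/L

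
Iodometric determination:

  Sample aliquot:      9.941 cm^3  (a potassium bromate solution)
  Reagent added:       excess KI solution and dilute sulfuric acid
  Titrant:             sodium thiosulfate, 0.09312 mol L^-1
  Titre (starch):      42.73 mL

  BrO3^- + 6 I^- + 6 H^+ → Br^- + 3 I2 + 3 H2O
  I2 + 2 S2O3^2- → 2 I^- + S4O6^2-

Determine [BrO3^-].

0.06671 mol/L

n(S2O3^2-) = 0.04273 × 0.09312 = 3.979 × 10^-3 mol
n(I2) = n(S2O3^2-)/2 = 1.990 × 10^-3 mol
From the 1:3 ratio, n(BrO3^-) in the aliquot = 1/3 × 1.990 × 10^-3 = 6.632 × 10^-4 mol
[BrO3^-] = 6.632 × 10^-4 / 0.009941 = 0.06671 mol/L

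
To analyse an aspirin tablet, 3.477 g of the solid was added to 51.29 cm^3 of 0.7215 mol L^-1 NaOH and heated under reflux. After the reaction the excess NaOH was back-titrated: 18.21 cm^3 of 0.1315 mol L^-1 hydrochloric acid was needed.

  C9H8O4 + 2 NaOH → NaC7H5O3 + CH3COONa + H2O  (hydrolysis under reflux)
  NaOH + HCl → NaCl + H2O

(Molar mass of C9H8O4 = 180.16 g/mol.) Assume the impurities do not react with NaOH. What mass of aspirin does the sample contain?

3.118 g

n(NaOH) added = 0.05129 × 0.7215 = 0.03701 mol
n(HCl) used in back-titration = 0.01821 × 0.1315 = 2.395 × 10^-3 mol
n(NaOH) left over = 2.395 × 10^-3 mol (1:1 ratio)
n(NaOH) consumed by analyte = 0.03701 − 2.395 × 10^-3 = 0.03461 mol
From the 1:2 ratio, n(C9H8O4) = 1/2 × 0.03461 = 0.01731 mol
mass of C9H8O4 = 0.01731 × 180.16 = 3.118 g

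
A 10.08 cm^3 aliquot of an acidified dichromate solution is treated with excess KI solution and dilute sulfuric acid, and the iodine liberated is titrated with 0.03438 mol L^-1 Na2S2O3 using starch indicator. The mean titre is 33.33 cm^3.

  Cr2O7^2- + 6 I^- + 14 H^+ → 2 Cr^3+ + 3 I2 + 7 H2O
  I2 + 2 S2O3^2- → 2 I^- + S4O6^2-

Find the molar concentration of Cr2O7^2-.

0.01895 mol/L

n(S2O3^2-) = 0.03333 × 0.03438 = 1.146 × 10^-3 mol
n(I2) = n(S2O3^2-)/2 = 5.729 × 10^-4 mol
From the 1:3 ratio, n(Cr2O7^2-) in the aliquot = 1/3 × 5.729 × 10^-4 = 1.910 × 10^-4 mol
[Cr2O7^2-] = 1.910 × 10^-4 / 0.01008 = 0.01895 mol/L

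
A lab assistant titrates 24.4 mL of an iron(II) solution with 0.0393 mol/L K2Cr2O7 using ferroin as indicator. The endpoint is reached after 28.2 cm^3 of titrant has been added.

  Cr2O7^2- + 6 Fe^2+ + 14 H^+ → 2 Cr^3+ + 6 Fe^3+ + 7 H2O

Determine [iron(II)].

n(K2Cr2O7) = 0.0282 L × 0.0393 mol/L = 1.11 × 10^-3 mol
From the 6:1 mole ratio, n(Fe2+) = 6/1 × 1.11 × 10^-3 = 6.65 × 10^-3 mol
[Fe2+] = 6.65 × 10^-3 mol / 0.0244 L = 0.273 mol/L

0.273 mol/L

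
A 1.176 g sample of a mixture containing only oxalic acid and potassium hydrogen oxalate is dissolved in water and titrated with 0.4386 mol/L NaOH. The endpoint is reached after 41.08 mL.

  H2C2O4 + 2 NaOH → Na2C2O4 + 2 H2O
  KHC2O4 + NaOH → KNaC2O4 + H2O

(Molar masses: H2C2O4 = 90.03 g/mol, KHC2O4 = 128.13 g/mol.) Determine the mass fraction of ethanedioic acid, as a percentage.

52.16 %

n(NaOH) = 0.04108 × 0.4386 = 0.01802 mol
Let x = n(H2C2O4), y = n(KHC2O4).
Titrant: 2x + 1y = 0.01802;  mass: 90.03x + 128.13y = 1.176
Solving, x = 6.813 × 10^-3 mol, y = 4.391 × 10^-3 mol
mass of H2C2O4 = 6.813 × 10^-3 × 90.03 = 0.6134 g
% H2C2O4 = 0.6134 / 1.176 × 100 = 52.16 %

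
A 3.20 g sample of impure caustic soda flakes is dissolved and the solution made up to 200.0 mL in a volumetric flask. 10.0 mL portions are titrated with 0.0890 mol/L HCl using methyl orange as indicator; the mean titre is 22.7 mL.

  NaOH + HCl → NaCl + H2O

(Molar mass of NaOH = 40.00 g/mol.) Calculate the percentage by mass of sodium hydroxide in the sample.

n(HCl) per titration = 0.0227 × 0.0890 = 2.02 × 10^-3 mol
n(NaOH) in each aliquot = 2.02 × 10^-3 mol (1:1 ratio)
n(NaOH) in the whole flask = 2.02 × 10^-3 × 200.0/10.0 = 0.0404 mol
mass of NaOH = 0.0404 × 40.00 = 1.62 g
% NaOH = 1.62 / 3.20 × 100 = 50.5 %

50.5 %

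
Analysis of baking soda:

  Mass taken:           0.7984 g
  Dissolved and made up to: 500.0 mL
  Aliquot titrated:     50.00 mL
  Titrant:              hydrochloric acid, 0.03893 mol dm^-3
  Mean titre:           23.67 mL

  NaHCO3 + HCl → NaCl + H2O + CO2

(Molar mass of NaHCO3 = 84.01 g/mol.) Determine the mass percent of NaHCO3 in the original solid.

n(HCl) per titration = 0.02367 × 0.03893 = 9.215 × 10^-4 mol
n(NaHCO3) in each aliquot = 9.215 × 10^-4 mol (1:1 ratio)
n(NaHCO3) in the whole flask = 9.215 × 10^-4 × 500.0/50.00 = 9.215 × 10^-3 mol
mass of NaHCO3 = 9.215 × 10^-3 × 84.01 = 0.7741 g
% NaHCO3 = 0.7741 / 0.7984 × 100 = 96.96 %

96.96 %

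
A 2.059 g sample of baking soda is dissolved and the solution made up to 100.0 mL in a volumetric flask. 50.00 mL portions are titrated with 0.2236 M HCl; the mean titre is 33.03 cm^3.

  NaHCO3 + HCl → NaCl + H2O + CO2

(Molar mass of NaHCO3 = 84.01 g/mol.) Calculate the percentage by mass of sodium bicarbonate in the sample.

n(HCl) per titration = 0.03303 × 0.2236 = 7.386 × 10^-3 mol
n(NaHCO3) in each aliquot = 7.386 × 10^-3 mol (1:1 ratio)
n(NaHCO3) in the whole flask = 7.386 × 10^-3 × 100.0/50.00 = 0.01477 mol
mass of NaHCO3 = 0.01477 × 84.01 = 1.241 g
% NaHCO3 = 1.241 / 2.059 × 100 = 60.27 %

60.27 %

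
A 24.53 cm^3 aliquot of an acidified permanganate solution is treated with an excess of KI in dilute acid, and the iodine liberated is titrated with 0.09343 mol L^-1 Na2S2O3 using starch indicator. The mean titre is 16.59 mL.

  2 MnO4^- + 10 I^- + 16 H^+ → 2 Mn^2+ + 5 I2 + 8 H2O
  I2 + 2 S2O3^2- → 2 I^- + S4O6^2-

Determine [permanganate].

0.01264 mol/L

n(S2O3^2-) = 0.01659 × 0.09343 = 1.550 × 10^-3 mol
n(I2) = n(S2O3^2-)/2 = 7.750 × 10^-4 mol
From the 2:5 ratio, n(MnO4^-) in the aliquot = 2/5 × 7.750 × 10^-4 = 3.100 × 10^-4 mol
[MnO4^-] = 3.100 × 10^-4 / 0.02453 = 0.01264 mol/L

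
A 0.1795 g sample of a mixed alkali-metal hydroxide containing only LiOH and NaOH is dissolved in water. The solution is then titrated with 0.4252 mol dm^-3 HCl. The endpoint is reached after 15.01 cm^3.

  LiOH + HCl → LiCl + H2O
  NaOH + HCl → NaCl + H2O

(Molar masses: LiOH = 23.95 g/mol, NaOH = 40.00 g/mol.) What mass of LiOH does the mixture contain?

n(HCl) = 0.01501 × 0.4252 = 6.382 × 10^-3 mol
Let x = n(LiOH), y = n(NaOH).
Titrant: 1x + 1y = 6.382 × 10^-3;  mass: 23.95x + 40.00y = 0.1795
Solving, x = 4.722 × 10^-3 mol, y = 1.660 × 10^-3 mol
mass of LiOH = 4.722 × 10^-3 × 23.95 = 0.1131 g

0.1131 g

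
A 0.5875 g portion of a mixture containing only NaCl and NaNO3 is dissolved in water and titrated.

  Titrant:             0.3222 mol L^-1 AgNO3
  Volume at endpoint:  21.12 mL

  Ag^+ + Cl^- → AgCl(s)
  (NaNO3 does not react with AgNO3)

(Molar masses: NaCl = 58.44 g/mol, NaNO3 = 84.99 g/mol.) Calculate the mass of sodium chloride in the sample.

n(AgNO3) = 0.02112 × 0.3222 = 6.805 × 10^-3 mol
Let x = n(NaCl), y = n(NaNO3).
Titrant: 1x = 6.805 × 10^-3;  mass: 58.44x + 84.99y = 0.5875
Solving, x = 6.805 × 10^-3 mol, y = 2.233 × 10^-3 mol
mass of NaCl = 6.805 × 10^-3 × 58.44 = 0.3977 g

0.3977 g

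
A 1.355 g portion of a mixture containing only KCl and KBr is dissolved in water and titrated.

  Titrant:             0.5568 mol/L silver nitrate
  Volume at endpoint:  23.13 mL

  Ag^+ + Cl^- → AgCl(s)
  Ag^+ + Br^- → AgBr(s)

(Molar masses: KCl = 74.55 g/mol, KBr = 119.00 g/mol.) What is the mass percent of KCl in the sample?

21.98 %

n(AgNO3) = 0.02313 × 0.5568 = 0.01288 mol
Let x = n(KCl), y = n(KBr).
Titrant: 1x + 1y = 0.01288;  mass: 74.55x + 119.00y = 1.355
Solving, x = 3.995 × 10^-3 mol, y = 8.884 × 10^-3 mol
mass of KCl = 3.995 × 10^-3 × 74.55 = 0.2978 g
% KCl = 0.2978 / 1.355 × 100 = 21.98 %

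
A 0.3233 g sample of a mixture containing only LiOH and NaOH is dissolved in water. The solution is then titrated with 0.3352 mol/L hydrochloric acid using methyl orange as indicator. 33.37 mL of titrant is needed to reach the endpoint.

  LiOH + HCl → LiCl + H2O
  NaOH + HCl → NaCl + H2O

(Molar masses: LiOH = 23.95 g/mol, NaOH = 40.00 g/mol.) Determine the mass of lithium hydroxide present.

0.1852 g

n(HCl) = 0.03337 × 0.3352 = 0.01119 mol
Let x = n(LiOH), y = n(NaOH).
Titrant: 1x + 1y = 0.01119;  mass: 23.95x + 40.00y = 0.3233
Solving, x = 7.734 × 10^-3 mol, y = 3.452 × 10^-3 mol
mass of LiOH = 7.734 × 10^-3 × 23.95 = 0.1852 g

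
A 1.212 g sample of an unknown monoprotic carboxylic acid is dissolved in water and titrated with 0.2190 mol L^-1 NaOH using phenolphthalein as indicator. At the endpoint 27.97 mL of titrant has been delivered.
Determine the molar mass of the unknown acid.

n(NaOH) = 0.02797 L × 0.2190 mol/L = 6.125 × 10^-3 mol
n(HA) = 6.125 × 10^-3 mol (1:1 ratio)
M = m / n = 1.212 g / 6.125 × 10^-3 mol = 197.9 g/mol

197.9 g/mol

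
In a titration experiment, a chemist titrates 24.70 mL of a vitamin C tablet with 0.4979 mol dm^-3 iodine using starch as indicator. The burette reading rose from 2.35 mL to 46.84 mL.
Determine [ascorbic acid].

C6H8O6 + I2 → C6H6O6 + 2 HI
n(I2) = 0.04449 L × 0.4979 mol/L = 0.02215 mol
n(C6H8O6) = 0.02215 mol (1:1 mole ratio)
[C6H8O6] = 0.02215 mol / 0.02470 L = 0.8968 mol/L

0.8968 mol/L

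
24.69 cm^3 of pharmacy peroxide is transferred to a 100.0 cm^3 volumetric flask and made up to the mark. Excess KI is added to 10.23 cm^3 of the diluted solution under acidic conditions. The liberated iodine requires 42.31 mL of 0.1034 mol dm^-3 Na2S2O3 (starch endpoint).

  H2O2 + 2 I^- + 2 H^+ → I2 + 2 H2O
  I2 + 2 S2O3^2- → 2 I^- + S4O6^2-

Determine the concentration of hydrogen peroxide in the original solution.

0.8660 mol/L

n(S2O3^2-) = 0.04231 × 0.1034 = 4.375 × 10^-3 mol
n(I2) = n(S2O3^2-)/2 = 2.187 × 10^-3 mol
n(H2O2) in the aliquot = 2.187 × 10^-3 mol (1:1 ratio)
[H2O2]_dilute = 2.187 × 10^-3 / 0.01023 = 0.2138 mol/L
[H2O2]_original = 0.2138 × 100.0/24.69 = 0.8660 mol/L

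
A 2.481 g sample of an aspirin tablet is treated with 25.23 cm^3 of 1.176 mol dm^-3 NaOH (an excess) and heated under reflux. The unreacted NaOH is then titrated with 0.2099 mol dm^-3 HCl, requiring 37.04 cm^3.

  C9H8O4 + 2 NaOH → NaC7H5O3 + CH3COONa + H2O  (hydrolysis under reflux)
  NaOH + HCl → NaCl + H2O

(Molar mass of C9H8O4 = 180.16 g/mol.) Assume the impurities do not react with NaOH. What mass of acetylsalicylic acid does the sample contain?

1.972 g

n(NaOH) added = 0.02523 × 1.176 = 0.02967 mol
n(HCl) used in back-titration = 0.03704 × 0.2099 = 7.775 × 10^-3 mol
n(NaOH) left over = 7.775 × 10^-3 mol (1:1 ratio)
n(NaOH) consumed by analyte = 0.02967 − 7.775 × 10^-3 = 0.02190 mol
From the 1:2 ratio, n(C9H8O4) = 1/2 × 0.02190 = 0.01095 mol
mass of C9H8O4 = 0.01095 × 180.16 = 1.972 g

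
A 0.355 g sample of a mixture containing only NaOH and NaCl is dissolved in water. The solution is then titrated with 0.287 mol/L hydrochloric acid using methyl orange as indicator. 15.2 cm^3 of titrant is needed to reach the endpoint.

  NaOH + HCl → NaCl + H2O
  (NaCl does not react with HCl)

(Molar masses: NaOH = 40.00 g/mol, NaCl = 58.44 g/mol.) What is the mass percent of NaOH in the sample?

49.2 %

n(HCl) = 0.0152 × 0.287 = 4.36 × 10^-3 mol
Let x = n(NaOH), y = n(NaCl).
Titrant: 1x = 4.36 × 10^-3;  mass: 40.00x + 58.44y = 0.355
Solving, x = 4.36 × 10^-3 mol, y = 3.09 × 10^-3 mol
mass of NaOH = 4.36 × 10^-3 × 40.00 = 0.174 g
% NaOH = 0.174 / 0.355 × 100 = 49.2 %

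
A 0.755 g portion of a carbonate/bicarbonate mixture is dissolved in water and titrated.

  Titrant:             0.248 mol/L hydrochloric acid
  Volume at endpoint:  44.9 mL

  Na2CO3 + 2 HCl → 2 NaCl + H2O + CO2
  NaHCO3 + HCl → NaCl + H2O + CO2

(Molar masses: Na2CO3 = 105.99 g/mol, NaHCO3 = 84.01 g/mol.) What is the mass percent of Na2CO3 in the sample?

n(HCl) = 0.0449 × 0.248 = 0.0111 mol
Let x = n(Na2CO3), y = n(NaHCO3).
Titrant: 2x + 1y = 0.0111;  mass: 105.99x + 84.01y = 0.755
Solving, x = 2.91 × 10^-3 mol, y = 5.32 × 10^-3 mol
mass of Na2CO3 = 2.91 × 10^-3 × 105.99 = 0.308 g
% Na2CO3 = 0.308 / 0.755 × 100 = 40.8 %

40.8 %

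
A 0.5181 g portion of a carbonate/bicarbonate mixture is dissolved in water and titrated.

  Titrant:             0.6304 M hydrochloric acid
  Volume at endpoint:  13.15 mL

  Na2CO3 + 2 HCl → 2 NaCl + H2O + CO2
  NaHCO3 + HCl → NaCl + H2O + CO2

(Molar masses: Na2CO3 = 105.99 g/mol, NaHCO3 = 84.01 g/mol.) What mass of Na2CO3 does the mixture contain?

n(HCl) = 0.01315 × 0.6304 = 8.290 × 10^-3 mol
Let x = n(Na2CO3), y = n(NaHCO3).
Titrant: 2x + 1y = 8.290 × 10^-3;  mass: 105.99x + 84.01y = 0.5181
Solving, x = 2.875 × 10^-3 mol, y = 2.540 × 10^-3 mol
mass of Na2CO3 = 2.875 × 10^-3 × 105.99 = 0.3047 g

0.3047 g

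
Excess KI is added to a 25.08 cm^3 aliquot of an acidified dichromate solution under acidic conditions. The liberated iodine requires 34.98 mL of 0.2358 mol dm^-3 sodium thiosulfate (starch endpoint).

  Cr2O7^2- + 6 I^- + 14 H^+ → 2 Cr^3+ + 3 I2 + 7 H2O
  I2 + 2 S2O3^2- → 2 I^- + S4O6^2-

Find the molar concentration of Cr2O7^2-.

n(S2O3^2-) = 0.03498 × 0.2358 = 8.248 × 10^-3 mol
n(I2) = n(S2O3^2-)/2 = 4.124 × 10^-3 mol
From the 1:3 ratio, n(Cr2O7^2-) in the aliquot = 1/3 × 4.124 × 10^-3 = 1.375 × 10^-3 mol
[Cr2O7^2-] = 1.375 × 10^-3 / 0.02508 = 0.05481 mol/L

0.05481 mol/L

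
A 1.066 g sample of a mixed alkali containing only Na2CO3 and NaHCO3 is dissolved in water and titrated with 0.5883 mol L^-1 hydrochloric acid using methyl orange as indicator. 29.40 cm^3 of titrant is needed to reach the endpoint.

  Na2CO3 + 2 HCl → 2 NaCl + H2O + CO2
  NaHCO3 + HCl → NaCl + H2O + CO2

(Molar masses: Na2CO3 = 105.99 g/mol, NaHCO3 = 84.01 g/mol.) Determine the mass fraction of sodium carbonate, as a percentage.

n(HCl) = 0.02940 × 0.5883 = 0.01730 mol
Let x = n(Na2CO3), y = n(NaHCO3).
Titrant: 2x + 1y = 0.01730;  mass: 105.99x + 84.01y = 1.066
Solving, x = 6.240 × 10^-3 mol, y = 4.817 × 10^-3 mol
mass of Na2CO3 = 6.240 × 10^-3 × 105.99 = 0.6613 g
% Na2CO3 = 0.6613 / 1.066 × 100 = 62.04 %

62.04 %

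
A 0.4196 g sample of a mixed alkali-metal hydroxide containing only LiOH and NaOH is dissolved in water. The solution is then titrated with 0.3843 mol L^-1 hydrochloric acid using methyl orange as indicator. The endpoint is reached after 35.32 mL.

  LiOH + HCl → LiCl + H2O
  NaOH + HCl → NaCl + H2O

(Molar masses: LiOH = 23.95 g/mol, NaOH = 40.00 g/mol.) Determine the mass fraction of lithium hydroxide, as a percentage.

n(HCl) = 0.03532 × 0.3843 = 0.01357 mol
Let x = n(LiOH), y = n(NaOH).
Titrant: 1x + 1y = 0.01357;  mass: 23.95x + 40.00y = 0.4196
Solving, x = 7.685 × 10^-3 mol, y = 5.889 × 10^-3 mol
mass of LiOH = 7.685 × 10^-3 × 23.95 = 0.1840 g
% LiOH = 0.1840 / 0.4196 × 100 = 43.86 %

43.86 %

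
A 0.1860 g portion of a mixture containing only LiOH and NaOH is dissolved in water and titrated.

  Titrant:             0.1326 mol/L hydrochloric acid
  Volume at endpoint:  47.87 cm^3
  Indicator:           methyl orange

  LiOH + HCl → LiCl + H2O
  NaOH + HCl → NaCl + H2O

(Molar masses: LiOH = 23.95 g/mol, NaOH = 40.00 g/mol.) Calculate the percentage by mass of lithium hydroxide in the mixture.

n(HCl) = 0.04787 × 0.1326 = 6.348 × 10^-3 mol
Let x = n(LiOH), y = n(NaOH).
Titrant: 1x + 1y = 6.348 × 10^-3;  mass: 23.95x + 40.00y = 0.1860
Solving, x = 4.231 × 10^-3 mol, y = 2.117 × 10^-3 mol
mass of LiOH = 4.231 × 10^-3 × 23.95 = 0.1013 g
% LiOH = 0.1013 / 0.1860 × 100 = 54.48 %

54.48 %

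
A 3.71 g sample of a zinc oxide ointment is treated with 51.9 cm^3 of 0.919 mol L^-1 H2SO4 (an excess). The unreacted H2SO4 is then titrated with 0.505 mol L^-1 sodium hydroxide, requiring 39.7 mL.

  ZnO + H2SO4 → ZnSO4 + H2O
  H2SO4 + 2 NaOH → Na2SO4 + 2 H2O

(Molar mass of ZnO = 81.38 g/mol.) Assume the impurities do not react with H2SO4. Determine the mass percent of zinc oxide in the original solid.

82.6 %

n(H2SO4) added = 0.0519 × 0.919 = 0.0477 mol
n(NaOH) used in back-titration = 0.0397 × 0.505 = 0.0200 mol
From the 1:2 ratio, n(H2SO4) left over = 1/2 × 0.0200 = 0.0100 mol
n(H2SO4) consumed by analyte = 0.0477 − 0.0100 = 0.0377 mol
n(ZnO) = 0.0377 mol (1:1 ratio)
mass of ZnO = 0.0377 × 81.38 = 3.07 g
% ZnO = 3.07 / 3.71 × 100 = 82.6 %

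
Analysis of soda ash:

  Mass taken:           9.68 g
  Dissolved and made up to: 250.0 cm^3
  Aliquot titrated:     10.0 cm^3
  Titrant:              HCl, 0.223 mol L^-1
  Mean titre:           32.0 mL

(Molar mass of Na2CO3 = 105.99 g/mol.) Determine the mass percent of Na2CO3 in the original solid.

97.7 %

Na2CO3 + 2 HCl → 2 NaCl + H2O + CO2
n(HCl) per titration = 0.0320 × 0.223 = 7.14 × 10^-3 mol
From the 1:2 ratio, n(Na2CO3) in each aliquot = 1/2 × 7.14 × 10^-3 = 3.57 × 10^-3 mol
n(Na2CO3) in the whole flask = 3.57 × 10^-3 × 250.0/10.0 = 0.0892 mol
mass of Na2CO3 = 0.0892 × 105.99 = 9.45 g
% Na2CO3 = 9.45 / 9.68 × 100 = 97.7 %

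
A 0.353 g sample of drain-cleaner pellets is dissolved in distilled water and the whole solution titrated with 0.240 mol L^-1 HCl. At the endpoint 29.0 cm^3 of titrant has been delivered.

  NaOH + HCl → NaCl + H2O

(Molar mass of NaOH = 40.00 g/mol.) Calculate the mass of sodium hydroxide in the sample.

n(HCl) = 0.0290 L × 0.240 mol/L = 6.96 × 10^-3 mol
n(NaOH) = 6.96 × 10^-3 mol (1:1 ratio)
mass of NaOH = 6.96 × 10^-3 × 40.00 g/mol = 0.278 g

0.278 g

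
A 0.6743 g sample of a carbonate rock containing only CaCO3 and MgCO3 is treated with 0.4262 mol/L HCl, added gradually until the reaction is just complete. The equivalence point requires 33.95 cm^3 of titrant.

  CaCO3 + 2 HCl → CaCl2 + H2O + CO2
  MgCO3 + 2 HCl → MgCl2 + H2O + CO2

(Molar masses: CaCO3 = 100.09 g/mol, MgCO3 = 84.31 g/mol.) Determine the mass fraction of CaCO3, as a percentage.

n(HCl) = 0.03395 × 0.4262 = 0.01447 mol
Let x = n(CaCO3), y = n(MgCO3).
Titrant: 2x + 2y = 0.01447;  mass: 100.09x + 84.31y = 0.6743
Solving, x = 4.077 × 10^-3 mol, y = 3.158 × 10^-3 mol
mass of CaCO3 = 4.077 × 10^-3 × 100.09 = 0.4081 g
% CaCO3 = 0.4081 / 0.6743 × 100 = 60.52 %

60.52 %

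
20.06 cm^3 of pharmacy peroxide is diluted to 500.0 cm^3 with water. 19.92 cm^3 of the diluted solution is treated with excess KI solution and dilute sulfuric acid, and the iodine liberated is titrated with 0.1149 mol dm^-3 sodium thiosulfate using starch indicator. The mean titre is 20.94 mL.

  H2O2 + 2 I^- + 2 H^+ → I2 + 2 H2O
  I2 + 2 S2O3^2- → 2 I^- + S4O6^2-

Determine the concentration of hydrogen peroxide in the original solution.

1.505 mol/L

n(S2O3^2-) = 0.02094 × 0.1149 = 2.406 × 10^-3 mol
n(I2) = n(S2O3^2-)/2 = 1.203 × 10^-3 mol
n(H2O2) in the aliquot = 1.203 × 10^-3 mol (1:1 ratio)
[H2O2]_dilute = 1.203 × 10^-3 / 0.01992 = 0.06039 mol/L
[H2O2]_original = 0.06039 × 500.0/20.06 = 1.505 mol/L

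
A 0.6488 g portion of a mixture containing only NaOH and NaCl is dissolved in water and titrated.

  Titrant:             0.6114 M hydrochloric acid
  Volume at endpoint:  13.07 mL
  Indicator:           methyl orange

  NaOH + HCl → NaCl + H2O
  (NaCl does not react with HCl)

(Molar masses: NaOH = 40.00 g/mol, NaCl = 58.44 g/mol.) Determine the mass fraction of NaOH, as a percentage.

49.27 %

n(HCl) = 0.01307 × 0.6114 = 7.991 × 10^-3 mol
Let x = n(NaOH), y = n(NaCl).
Titrant: 1x = 7.991 × 10^-3;  mass: 40.00x + 58.44y = 0.6488
Solving, x = 7.991 × 10^-3 mol, y = 5.632 × 10^-3 mol
mass of NaOH = 7.991 × 10^-3 × 40.00 = 0.3196 g
% NaOH = 0.3196 / 0.6488 × 100 = 49.27 %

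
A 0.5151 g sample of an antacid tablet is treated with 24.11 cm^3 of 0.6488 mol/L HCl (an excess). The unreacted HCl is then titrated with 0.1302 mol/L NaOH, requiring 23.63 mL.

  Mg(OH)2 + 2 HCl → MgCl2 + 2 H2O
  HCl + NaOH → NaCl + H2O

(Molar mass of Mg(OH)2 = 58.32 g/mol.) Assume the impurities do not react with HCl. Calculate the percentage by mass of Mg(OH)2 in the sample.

71.14 %

n(HCl) added = 0.02411 × 0.6488 = 0.01564 mol
n(NaOH) used in back-titration = 0.02363 × 0.1302 = 3.077 × 10^-3 mol
n(HCl) left over = 3.077 × 10^-3 mol (1:1 ratio)
n(HCl) consumed by analyte = 0.01564 − 3.077 × 10^-3 = 0.01257 mol
From the 1:2 ratio, n(Mg(OH)2) = 1/2 × 0.01257 = 6.283 × 10^-3 mol
mass of Mg(OH)2 = 6.283 × 10^-3 × 58.32 = 0.3664 g
% Mg(OH)2 = 0.3664 / 0.5151 × 100 = 71.14 %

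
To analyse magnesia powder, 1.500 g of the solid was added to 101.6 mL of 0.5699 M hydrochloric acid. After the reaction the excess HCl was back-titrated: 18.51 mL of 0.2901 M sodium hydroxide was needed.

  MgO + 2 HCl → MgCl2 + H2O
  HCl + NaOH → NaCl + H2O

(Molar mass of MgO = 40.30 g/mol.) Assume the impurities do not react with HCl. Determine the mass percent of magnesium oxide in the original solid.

n(HCl) added = 0.1016 × 0.5699 = 0.05790 mol
n(NaOH) used in back-titration = 0.01851 × 0.2901 = 5.370 × 10^-3 mol
n(HCl) left over = 5.370 × 10^-3 mol (1:1 ratio)
n(HCl) consumed by analyte = 0.05790 − 5.370 × 10^-3 = 0.05253 mol
From the 1:2 ratio, n(MgO) = 1/2 × 0.05253 = 0.02627 mol
mass of MgO = 0.02627 × 40.30 = 1.059 g
% MgO = 1.059 / 1.500 × 100 = 70.57 %

70.57 %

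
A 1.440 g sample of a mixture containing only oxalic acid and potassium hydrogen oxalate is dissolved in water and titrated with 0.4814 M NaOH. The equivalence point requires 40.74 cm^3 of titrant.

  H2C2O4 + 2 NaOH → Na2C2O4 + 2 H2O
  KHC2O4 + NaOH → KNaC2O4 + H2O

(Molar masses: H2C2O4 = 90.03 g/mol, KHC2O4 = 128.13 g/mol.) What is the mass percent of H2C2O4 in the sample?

40.35 %

n(NaOH) = 0.04074 × 0.4814 = 0.01961 mol
Let x = n(H2C2O4), y = n(KHC2O4).
Titrant: 2x + 1y = 0.01961;  mass: 90.03x + 128.13y = 1.440
Solving, x = 6.454 × 10^-3 mol, y = 6.703 × 10^-3 mol
mass of H2C2O4 = 6.454 × 10^-3 × 90.03 = 0.5811 g
% H2C2O4 = 0.5811 / 1.440 × 100 = 40.35 %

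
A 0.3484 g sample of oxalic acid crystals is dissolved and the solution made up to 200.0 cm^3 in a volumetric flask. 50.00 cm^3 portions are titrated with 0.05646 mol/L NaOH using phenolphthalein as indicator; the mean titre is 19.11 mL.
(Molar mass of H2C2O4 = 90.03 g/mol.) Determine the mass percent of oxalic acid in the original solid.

55.76 %

H2C2O4 + 2 NaOH → Na2C2O4 + 2 H2O
n(NaOH) per titration = 0.01911 × 0.05646 = 1.079 × 10^-3 mol
From the 1:2 ratio, n(H2C2O4) in each aliquot = 1/2 × 1.079 × 10^-3 = 5.395 × 10^-4 mol
n(H2C2O4) in the whole flask = 5.395 × 10^-4 × 200.0/50.00 = 2.158 × 10^-3 mol
mass of H2C2O4 = 2.158 × 10^-3 × 90.03 = 0.1943 g
% H2C2O4 = 0.1943 / 0.3484 × 100 = 55.76 %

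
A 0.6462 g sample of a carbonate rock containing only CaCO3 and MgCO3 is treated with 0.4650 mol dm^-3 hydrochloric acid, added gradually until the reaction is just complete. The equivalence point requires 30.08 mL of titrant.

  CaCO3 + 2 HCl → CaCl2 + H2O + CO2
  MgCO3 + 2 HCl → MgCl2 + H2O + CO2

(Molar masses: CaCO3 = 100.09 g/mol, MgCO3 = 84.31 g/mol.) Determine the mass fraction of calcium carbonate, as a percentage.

n(HCl) = 0.03008 × 0.4650 = 0.01399 mol
Let x = n(CaCO3), y = n(MgCO3).
Titrant: 2x + 2y = 0.01399;  mass: 100.09x + 84.31y = 0.6462
Solving, x = 3.585 × 10^-3 mol, y = 3.409 × 10^-3 mol
mass of CaCO3 = 3.585 × 10^-3 × 100.09 = 0.3588 g
% CaCO3 = 0.3588 / 0.6462 × 100 = 55.53 %

55.53 %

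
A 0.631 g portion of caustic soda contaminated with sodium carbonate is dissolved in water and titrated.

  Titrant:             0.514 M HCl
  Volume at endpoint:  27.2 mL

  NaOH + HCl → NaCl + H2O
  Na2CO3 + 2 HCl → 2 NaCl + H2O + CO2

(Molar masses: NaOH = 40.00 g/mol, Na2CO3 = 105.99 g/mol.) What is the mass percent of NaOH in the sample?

n(HCl) = 0.0272 × 0.514 = 0.0140 mol
Let x = n(NaOH), y = n(Na2CO3).
Titrant: 1x + 2y = 0.0140;  mass: 40.00x + 105.99y = 0.631
Solving, x = 8.46 × 10^-3 mol, y = 2.76 × 10^-3 mol
mass of NaOH = 8.46 × 10^-3 × 40.00 = 0.338 g
% NaOH = 0.338 / 0.631 × 100 = 53.6 %

53.6 %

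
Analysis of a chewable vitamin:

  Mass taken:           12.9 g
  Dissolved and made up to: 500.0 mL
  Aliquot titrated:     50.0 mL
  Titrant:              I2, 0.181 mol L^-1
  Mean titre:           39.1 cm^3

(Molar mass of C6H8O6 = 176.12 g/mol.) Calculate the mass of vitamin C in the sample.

12.5 g

C6H8O6 + I2 → C6H6O6 + 2 HI
n(I2) per titration = 0.0391 × 0.181 = 7.08 × 10^-3 mol
n(C6H8O6) in each aliquot = 7.08 × 10^-3 mol (1:1 ratio)
n(C6H8O6) in the whole flask = 7.08 × 10^-3 × 500.0/50.0 = 0.0708 mol
mass of C6H8O6 = 0.0708 × 176.12 = 12.5 g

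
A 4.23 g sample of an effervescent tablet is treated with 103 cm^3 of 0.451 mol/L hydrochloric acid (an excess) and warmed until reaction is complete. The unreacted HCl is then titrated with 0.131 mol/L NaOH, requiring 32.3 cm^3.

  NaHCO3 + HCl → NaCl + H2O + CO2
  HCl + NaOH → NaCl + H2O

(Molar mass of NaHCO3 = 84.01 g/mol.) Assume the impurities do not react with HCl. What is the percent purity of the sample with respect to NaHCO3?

83.9 %

n(HCl) added = 0.103 × 0.451 = 0.0465 mol
n(NaOH) used in back-titration = 0.0323 × 0.131 = 4.23 × 10^-3 mol
n(HCl) left over = 4.23 × 10^-3 mol (1:1 ratio)
n(HCl) consumed by analyte = 0.0465 − 4.23 × 10^-3 = 0.0422 mol
n(NaHCO3) = 0.0422 mol (1:1 ratio)
mass of NaHCO3 = 0.0422 × 84.01 = 3.55 g
% NaHCO3 = 3.55 / 4.23 × 100 = 83.9 %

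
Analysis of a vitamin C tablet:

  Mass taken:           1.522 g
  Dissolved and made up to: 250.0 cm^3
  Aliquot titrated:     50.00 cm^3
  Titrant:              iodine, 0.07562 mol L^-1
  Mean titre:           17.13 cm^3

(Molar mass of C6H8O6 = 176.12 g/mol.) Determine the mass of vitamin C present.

1.141 g

C6H8O6 + I2 → C6H6O6 + 2 HI
n(I2) per titration = 0.01713 × 0.07562 = 1.295 × 10^-3 mol
n(C6H8O6) in each aliquot = 1.295 × 10^-3 mol (1:1 ratio)
n(C6H8O6) in the whole flask = 1.295 × 10^-3 × 250.0/50.00 = 6.477 × 10^-3 mol
mass of C6H8O6 = 6.477 × 10^-3 × 176.12 = 1.141 g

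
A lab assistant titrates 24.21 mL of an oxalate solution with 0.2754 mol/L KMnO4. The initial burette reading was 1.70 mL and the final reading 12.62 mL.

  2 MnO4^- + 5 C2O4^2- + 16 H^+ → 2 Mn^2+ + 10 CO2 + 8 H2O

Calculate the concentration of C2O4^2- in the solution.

0.3106 mol/L

n(KMnO4) = 0.01092 L × 0.2754 mol/L = 3.007 × 10^-3 mol
From the 5:2 mole ratio, n(C2O4^2-) = 5/2 × 3.007 × 10^-3 = 7.518 × 10^-3 mol
[C2O4^2-] = 7.518 × 10^-3 mol / 0.02421 L = 0.3106 mol/L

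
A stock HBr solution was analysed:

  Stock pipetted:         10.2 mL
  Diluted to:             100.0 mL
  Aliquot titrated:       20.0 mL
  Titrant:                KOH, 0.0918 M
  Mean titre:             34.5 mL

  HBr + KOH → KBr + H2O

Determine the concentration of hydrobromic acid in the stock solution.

n(KOH) = 0.0345 × 0.0918 = 3.17 × 10^-3 mol
n(HBr) in the aliquot = 3.17 × 10^-3 mol (1:1 ratio)
[HBr]_dilute = 3.17 × 10^-3 / 0.0200 = 0.158 mol/L
Dilution factor = 100.0 / 10.2 = 9.804
[HBr]_stock = 0.158 × 9.804 = 1.55 mol/L

1.55 M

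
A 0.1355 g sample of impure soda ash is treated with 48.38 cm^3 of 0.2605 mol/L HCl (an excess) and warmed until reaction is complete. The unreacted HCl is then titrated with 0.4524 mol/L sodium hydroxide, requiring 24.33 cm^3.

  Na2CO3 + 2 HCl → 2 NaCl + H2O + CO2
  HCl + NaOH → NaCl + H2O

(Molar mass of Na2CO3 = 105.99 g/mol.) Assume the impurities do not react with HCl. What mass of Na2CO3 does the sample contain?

n(HCl) added = 0.04838 × 0.2605 = 0.01260 mol
n(NaOH) used in back-titration = 0.02433 × 0.4524 = 0.01101 mol
n(HCl) left over = 0.01101 mol (1:1 ratio)
n(HCl) consumed by analyte = 0.01260 − 0.01101 = 1.596 × 10^-3 mol
From the 1:2 ratio, n(Na2CO3) = 1/2 × 1.596 × 10^-3 = 7.980 × 10^-4 mol
mass of Na2CO3 = 7.980 × 10^-4 × 105.99 = 0.08459 g

0.08459 g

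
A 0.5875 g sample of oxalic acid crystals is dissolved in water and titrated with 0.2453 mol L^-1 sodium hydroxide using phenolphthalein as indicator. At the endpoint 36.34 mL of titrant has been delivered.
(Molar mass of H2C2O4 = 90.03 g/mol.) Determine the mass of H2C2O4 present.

H2C2O4 + 2 NaOH → Na2C2O4 + 2 H2O
n(NaOH) = 0.03634 L × 0.2453 mol/L = 8.914 × 10^-3 mol
From the 1:2 ratio, n(H2C2O4) = 1/2 × 8.914 × 10^-3 = 4.457 × 10^-3 mol
mass of H2C2O4 = 4.457 × 10^-3 × 90.03 g/mol = 0.4013 g

0.4013 g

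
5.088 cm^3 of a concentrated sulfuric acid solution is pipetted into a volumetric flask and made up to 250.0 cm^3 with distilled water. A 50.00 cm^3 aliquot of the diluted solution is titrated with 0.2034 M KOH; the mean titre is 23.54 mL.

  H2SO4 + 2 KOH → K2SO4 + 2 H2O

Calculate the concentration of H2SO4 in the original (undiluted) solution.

n(KOH) = 0.02354 × 0.2034 = 4.788 × 10^-3 mol
From the 1:2 ratio, n(H2SO4) in the aliquot = 1/2 × 4.788 × 10^-3 = 2.394 × 10^-3 mol
[H2SO4]_dilute = 2.394 × 10^-3 / 0.05000 = 0.04788 mol/L
Dilution factor = 250.0 / 5.088 = 49.14
[H2SO4]_stock = 0.04788 × 49.14 = 2.353 mol/L

2.353 M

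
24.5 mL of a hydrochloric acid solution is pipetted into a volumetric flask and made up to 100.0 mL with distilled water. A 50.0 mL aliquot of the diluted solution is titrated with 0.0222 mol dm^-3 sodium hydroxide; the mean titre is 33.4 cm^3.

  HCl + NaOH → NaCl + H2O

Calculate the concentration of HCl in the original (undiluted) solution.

0.0605 mol/L

n(NaOH) = 0.0334 × 0.0222 = 7.41 × 10^-4 mol
n(HCl) in the aliquot = 7.41 × 10^-4 mol (1:1 ratio)
[HCl]_dilute = 7.41 × 10^-4 / 0.0500 = 0.0148 mol/L
Dilution factor = 100.0 / 24.5 = 4.082
[HCl]_stock = 0.0148 × 4.082 = 0.0605 mol/L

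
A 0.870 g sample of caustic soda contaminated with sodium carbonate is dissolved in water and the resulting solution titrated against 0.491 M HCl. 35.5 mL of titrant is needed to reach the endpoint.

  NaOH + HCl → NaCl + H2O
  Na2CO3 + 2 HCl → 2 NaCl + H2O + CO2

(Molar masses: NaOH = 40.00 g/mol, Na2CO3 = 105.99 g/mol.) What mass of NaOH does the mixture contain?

n(HCl) = 0.0355 × 0.491 = 0.0174 mol
Let x = n(NaOH), y = n(Na2CO3).
Titrant: 1x + 2y = 0.0174;  mass: 40.00x + 105.99y = 0.870
Solving, x = 4.13 × 10^-3 mol, y = 6.65 × 10^-3 mol
mass of NaOH = 4.13 × 10^-3 × 40.00 = 0.165 g

0.165 g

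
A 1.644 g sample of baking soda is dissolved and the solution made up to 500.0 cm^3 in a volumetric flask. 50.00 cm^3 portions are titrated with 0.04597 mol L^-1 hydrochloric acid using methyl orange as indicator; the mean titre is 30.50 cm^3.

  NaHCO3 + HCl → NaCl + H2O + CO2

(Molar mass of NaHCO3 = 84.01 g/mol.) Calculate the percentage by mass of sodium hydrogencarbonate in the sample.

71.65 %

n(HCl) per titration = 0.03050 × 0.04597 = 1.402 × 10^-3 mol
n(NaHCO3) in each aliquot = 1.402 × 10^-3 mol (1:1 ratio)
n(NaHCO3) in the whole flask = 1.402 × 10^-3 × 500.0/50.00 = 0.01402 mol
mass of NaHCO3 = 0.01402 × 84.01 = 1.178 g
% NaHCO3 = 1.178 / 1.644 × 100 = 71.65 %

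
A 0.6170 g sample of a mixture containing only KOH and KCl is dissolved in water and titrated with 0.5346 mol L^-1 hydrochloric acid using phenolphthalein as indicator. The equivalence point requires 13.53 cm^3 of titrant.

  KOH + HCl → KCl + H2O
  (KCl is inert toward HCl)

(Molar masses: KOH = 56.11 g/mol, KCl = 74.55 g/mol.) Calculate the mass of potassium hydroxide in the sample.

0.4059 g

n(HCl) = 0.01353 × 0.5346 = 7.233 × 10^-3 mol
Let x = n(KOH), y = n(KCl).
Titrant: 1x = 7.233 × 10^-3;  mass: 56.11x + 74.55y = 0.6170
Solving, x = 7.233 × 10^-3 mol, y = 2.832 × 10^-3 mol
mass of KOH = 7.233 × 10^-3 × 56.11 = 0.4059 g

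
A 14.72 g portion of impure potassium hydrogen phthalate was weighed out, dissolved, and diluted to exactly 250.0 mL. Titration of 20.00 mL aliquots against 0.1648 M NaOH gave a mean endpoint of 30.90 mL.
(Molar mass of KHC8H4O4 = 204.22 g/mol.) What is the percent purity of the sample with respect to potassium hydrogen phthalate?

KHC8H4O4 + NaOH → KNaC8H4O4 + H2O
n(NaOH) per titration = 0.03090 × 0.1648 = 5.092 × 10^-3 mol
n(KHC8H4O4) in each aliquot = 5.092 × 10^-3 mol (1:1 ratio)
n(KHC8H4O4) in the whole flask = 5.092 × 10^-3 × 250.0/20.00 = 0.06365 mol
mass of KHC8H4O4 = 0.06365 × 204.22 = 13.00 g
% KHC8H4O4 = 13.00 / 14.72 × 100 = 88.31 %

88.31 %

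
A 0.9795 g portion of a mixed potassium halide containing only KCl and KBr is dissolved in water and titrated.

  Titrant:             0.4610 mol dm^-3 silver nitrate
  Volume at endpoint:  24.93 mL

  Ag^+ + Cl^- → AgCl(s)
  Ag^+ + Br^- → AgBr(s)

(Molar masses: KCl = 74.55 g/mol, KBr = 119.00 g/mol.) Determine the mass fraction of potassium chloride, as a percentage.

n(AgNO3) = 0.02493 × 0.4610 = 0.01149 mol
Let x = n(KCl), y = n(KBr).
Titrant: 1x + 1y = 0.01149;  mass: 74.55x + 119.00y = 0.9795
Solving, x = 8.732 × 10^-3 mol, y = 2.761 × 10^-3 mol
mass of KCl = 8.732 × 10^-3 × 74.55 = 0.6510 g
% KCl = 0.6510 / 0.9795 × 100 = 66.46 %

66.46 %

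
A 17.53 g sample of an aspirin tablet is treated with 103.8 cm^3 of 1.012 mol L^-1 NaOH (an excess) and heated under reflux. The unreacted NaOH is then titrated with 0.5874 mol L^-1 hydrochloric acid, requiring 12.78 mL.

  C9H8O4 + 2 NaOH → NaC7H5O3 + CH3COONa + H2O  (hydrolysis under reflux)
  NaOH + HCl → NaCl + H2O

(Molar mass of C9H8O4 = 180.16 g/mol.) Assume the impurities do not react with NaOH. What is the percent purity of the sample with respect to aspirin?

n(NaOH) added = 0.1038 × 1.012 = 0.1050 mol
n(HCl) used in back-titration = 0.01278 × 0.5874 = 7.507 × 10^-3 mol
n(NaOH) left over = 7.507 × 10^-3 mol (1:1 ratio)
n(NaOH) consumed by analyte = 0.1050 − 7.507 × 10^-3 = 0.09754 mol
From the 1:2 ratio, n(C9H8O4) = 1/2 × 0.09754 = 0.04877 mol
mass of C9H8O4 = 0.04877 × 180.16 = 8.786 g
% C9H8O4 = 8.786 / 17.53 × 100 = 50.12 %

50.12 %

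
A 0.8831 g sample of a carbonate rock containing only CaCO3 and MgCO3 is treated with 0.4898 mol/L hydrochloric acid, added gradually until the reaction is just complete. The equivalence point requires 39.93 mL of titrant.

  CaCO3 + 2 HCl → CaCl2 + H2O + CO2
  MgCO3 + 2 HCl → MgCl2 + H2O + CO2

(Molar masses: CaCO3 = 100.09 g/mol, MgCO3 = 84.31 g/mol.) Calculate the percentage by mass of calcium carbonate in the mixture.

n(HCl) = 0.03993 × 0.4898 = 0.01956 mol
Let x = n(CaCO3), y = n(MgCO3).
Titrant: 2x + 2y = 0.01956;  mass: 100.09x + 84.31y = 0.8831
Solving, x = 3.716 × 10^-3 mol, y = 6.062 × 10^-3 mol
mass of CaCO3 = 3.716 × 10^-3 × 100.09 = 0.3720 g
% CaCO3 = 0.3720 / 0.8831 × 100 = 42.12 %

42.12 %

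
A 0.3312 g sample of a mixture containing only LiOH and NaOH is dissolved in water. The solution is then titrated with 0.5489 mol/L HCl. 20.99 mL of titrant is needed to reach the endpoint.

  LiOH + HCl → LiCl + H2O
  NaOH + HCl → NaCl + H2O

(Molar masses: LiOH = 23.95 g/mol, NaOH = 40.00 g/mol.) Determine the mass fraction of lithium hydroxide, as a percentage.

58.42 %

n(HCl) = 0.02099 × 0.5489 = 0.01152 mol
Let x = n(LiOH), y = n(NaOH).
Titrant: 1x + 1y = 0.01152;  mass: 23.95x + 40.00y = 0.3312
Solving, x = 8.078 × 10^-3 mol, y = 3.443 × 10^-3 mol
mass of LiOH = 8.078 × 10^-3 × 23.95 = 0.1935 g
% LiOH = 0.1935 / 0.3312 × 100 = 58.42 %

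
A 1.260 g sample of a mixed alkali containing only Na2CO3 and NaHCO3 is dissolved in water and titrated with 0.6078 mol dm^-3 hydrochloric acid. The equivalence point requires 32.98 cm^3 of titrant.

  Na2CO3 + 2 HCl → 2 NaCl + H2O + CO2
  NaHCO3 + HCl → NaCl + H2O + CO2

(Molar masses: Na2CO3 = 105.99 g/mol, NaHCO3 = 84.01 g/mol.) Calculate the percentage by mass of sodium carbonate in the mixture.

57.50 %

n(HCl) = 0.03298 × 0.6078 = 0.02005 mol
Let x = n(Na2CO3), y = n(NaHCO3).
Titrant: 2x + 1y = 0.02005;  mass: 105.99x + 84.01y = 1.260
Solving, x = 6.835 × 10^-3 mol, y = 6.374 × 10^-3 mol
mass of Na2CO3 = 6.835 × 10^-3 × 105.99 = 0.7245 g
% Na2CO3 = 0.7245 / 1.260 × 100 = 57.50 %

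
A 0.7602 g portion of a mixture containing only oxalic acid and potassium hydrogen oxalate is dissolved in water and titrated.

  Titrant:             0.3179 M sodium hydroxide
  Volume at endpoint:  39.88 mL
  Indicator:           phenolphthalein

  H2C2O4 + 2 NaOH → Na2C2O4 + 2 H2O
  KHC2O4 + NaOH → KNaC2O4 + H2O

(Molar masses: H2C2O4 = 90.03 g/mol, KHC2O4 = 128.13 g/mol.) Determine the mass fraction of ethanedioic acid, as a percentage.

n(NaOH) = 0.03988 × 0.3179 = 0.01268 mol
Let x = n(H2C2O4), y = n(KHC2O4).
Titrant: 2x + 1y = 0.01268;  mass: 90.03x + 128.13y = 0.7602
Solving, x = 5.199 × 10^-3 mol, y = 2.280 × 10^-3 mol
mass of H2C2O4 = 5.199 × 10^-3 × 90.03 = 0.4681 g
% H2C2O4 = 0.4681 / 0.7602 × 100 = 61.57 %

61.57 %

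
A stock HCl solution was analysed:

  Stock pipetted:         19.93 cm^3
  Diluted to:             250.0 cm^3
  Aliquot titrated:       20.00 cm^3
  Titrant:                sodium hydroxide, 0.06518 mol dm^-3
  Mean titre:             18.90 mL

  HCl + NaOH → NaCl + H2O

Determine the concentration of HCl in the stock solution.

n(NaOH) = 0.01890 × 0.06518 = 1.232 × 10^-3 mol
n(HCl) in the aliquot = 1.232 × 10^-3 mol (1:1 ratio)
[HCl]_dilute = 1.232 × 10^-3 / 0.02000 = 0.06160 mol/L
Dilution factor = 250.0 / 19.93 = 12.54
[HCl]_stock = 0.06160 × 12.54 = 0.7726 mol/L

0.7726 mol/L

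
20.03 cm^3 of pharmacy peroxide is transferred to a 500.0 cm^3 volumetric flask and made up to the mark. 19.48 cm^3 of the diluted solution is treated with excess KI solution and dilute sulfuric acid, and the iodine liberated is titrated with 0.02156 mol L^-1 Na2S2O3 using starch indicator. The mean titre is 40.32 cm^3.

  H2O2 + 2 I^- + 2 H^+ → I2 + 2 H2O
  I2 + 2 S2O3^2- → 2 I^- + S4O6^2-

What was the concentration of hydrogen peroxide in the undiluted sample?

0.5570 mol/L

n(S2O3^2-) = 0.04032 × 0.02156 = 8.693 × 10^-4 mol
n(I2) = n(S2O3^2-)/2 = 4.346 × 10^-4 mol
n(H2O2) in the aliquot = 4.346 × 10^-4 mol (1:1 ratio)
[H2O2]_dilute = 4.346 × 10^-4 / 0.01948 = 0.02231 mol/L
[H2O2]_original = 0.02231 × 500.0/20.03 = 0.5570 mol/L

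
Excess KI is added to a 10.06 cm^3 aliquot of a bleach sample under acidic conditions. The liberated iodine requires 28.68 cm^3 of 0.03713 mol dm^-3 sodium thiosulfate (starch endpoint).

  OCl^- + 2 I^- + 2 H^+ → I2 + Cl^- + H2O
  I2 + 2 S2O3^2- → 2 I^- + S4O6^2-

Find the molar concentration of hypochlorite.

n(S2O3^2-) = 0.02868 × 0.03713 = 1.065 × 10^-3 mol
n(I2) = n(S2O3^2-)/2 = 5.324 × 10^-4 mol
n(OCl^-) in the aliquot = 5.324 × 10^-4 mol (1:1 ratio)
[OCl^-] = 5.324 × 10^-4 / 0.01006 = 0.05293 mol/L

0.05293 mol/L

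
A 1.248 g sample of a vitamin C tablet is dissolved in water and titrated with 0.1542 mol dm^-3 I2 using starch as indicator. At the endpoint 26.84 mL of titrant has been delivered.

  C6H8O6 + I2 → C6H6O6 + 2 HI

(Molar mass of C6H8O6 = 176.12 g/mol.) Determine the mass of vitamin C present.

0.7289 g

n(I2) = 0.02684 L × 0.1542 mol/L = 4.139 × 10^-3 mol
n(C6H8O6) = 4.139 × 10^-3 mol (1:1 ratio)
mass of C6H8O6 = 4.139 × 10^-3 × 176.12 g/mol = 0.7289 g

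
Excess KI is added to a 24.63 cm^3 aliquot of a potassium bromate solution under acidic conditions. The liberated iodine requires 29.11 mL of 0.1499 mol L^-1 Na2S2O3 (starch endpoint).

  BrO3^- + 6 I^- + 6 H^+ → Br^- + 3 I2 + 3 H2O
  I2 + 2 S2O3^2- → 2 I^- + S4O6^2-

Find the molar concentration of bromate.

0.02953 mol/L

n(S2O3^2-) = 0.02911 × 0.1499 = 4.364 × 10^-3 mol
n(I2) = n(S2O3^2-)/2 = 2.182 × 10^-3 mol
From the 1:3 ratio, n(BrO3^-) in the aliquot = 1/3 × 2.182 × 10^-3 = 7.273 × 10^-4 mol
[BrO3^-] = 7.273 × 10^-4 / 0.02463 = 0.02953 mol/L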